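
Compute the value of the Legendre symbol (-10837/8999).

-1

Reduce the numerator: -10837 ≡ 7161 (mod 8999), so (-10837/8999) = (7161/8999).
7161 ≡ 1 (mod 4), so quadratic reciprocity gives (7161/8999) = (8999/7161). Reduce: 8999 ≡ 1838 (mod 7161). Now have (1838/7161).
Factor out 2: 1838 = 2·919. Since 7161 ≡ 1 (mod 8), (2/7161) = +1. Now have (919/7161).
7161 ≡ 1 (mod 4), so quadratic reciprocity gives (919/7161) = (7161/919). Reduce: 7161 ≡ 728 (mod 919). Now have (728/919).
Factor out 2: 728 = 2^3·91. Since 919 ≡ 7 (mod 8), (2/919) = +1, and (2/919)^3 = +1. Now have (91/919).
Both 91 ≡ 3 and 919 ≡ 3 (mod 4), so reciprocity gives (91/919) = -(919/91). Reduce: 919 ≡ 9 (mod 91). Now have -(9/91).
9 ≡ 1 (mod 4), so quadratic reciprocity gives (9/91) = (91/9). Reduce: 91 ≡ 1 (mod 9). Now have -(1/9).
(1/9) = 1. Collecting the sign factors: -1.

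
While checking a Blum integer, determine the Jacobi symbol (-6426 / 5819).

Reduce the numerator: -6426 ≡ 5212 (mod 5819), so (-6426 / 5819) = (5212 / 5819).
Factor out 2: 5212 = 2^2·1303. Since 5819 ≡ 3 (mod 8), (2 / 5819) = -1, and (2 / 5819)^2 = +1. Now have (1303 / 5819).
Both 1303 ≡ 3 and 5819 ≡ 3 (mod 4), so reciprocity gives (1303 / 5819) = -(5819 / 1303). Reduce: 5819 ≡ 607 (mod 1303). Now have -(607 / 1303).
Both 607 ≡ 3 and 1303 ≡ 3 (mod 4), so reciprocity gives (607 / 1303) = -(1303 / 607). Reduce: 1303 ≡ 89 (mod 607). Now have (89 / 607).
89 ≡ 1 (mod 4), so quadratic reciprocity gives (89 / 607) = (607 / 89). Reduce: 607 ≡ 73 (mod 89). Now have (73 / 89).
73 ≡ 1 (mod 4), so quadratic reciprocity gives (73 / 89) = (89 / 73). Reduce: 89 ≡ 16 (mod 73). Now have (16 / 73).
Factor out 2: 16 = 2^4. Since 73 ≡ 1 (mod 8), (2 / 73) = +1, and (2 / 73)^4 = +1. Now have (1 / 73).
(1 / 73) = 1. Collecting the sign factors: 1.

1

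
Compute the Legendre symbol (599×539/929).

By multiplicativity, (599·539/929) = (599/929)·(539/929).
First factor (599/929):
(599/929)
  = (929/599)    [QR: 929 ≡ 1 mod 4, sign kept]
  = (330/599)    [929 ≡ 330 mod 599]
  = (165/599)    [599 ≡ 7 mod 8 ⇒ (2/599) = +1]
  = (599/165)    [QR: 165 ≡ 1 mod 4, sign kept]
  = (104/165)    [599 ≡ 104 mod 165]
  = -(13/165)    [165 ≡ 5 mod 8 ⇒ (2/165)^3 = -1]
  = -(165/13)    [QR: 13 ≡ 1 mod 4, sign kept]
  = -(9/13)    [165 ≡ 9 mod 13]
  = -(13/9)    [QR: 9 ≡ 1 mod 4, sign kept]
  = -(4/9)    [13 ≡ 4 mod 9]
  = -(1/9)    [9 ≡ 1 mod 8 ⇒ (2/9)^2 = +1]
  = -1    [(1/9) = 1]
Second factor (539/929):
(539/929)
  = (929/539)    [QR: 929 ≡ 1 mod 4, sign kept]
  = (390/539)    [929 ≡ 390 mod 539]
  = -(195/539)    [539 ≡ 3 mod 8 ⇒ (2/539) = -1]
  = (539/195)    [QR: both ≡ 3 mod 4, sign flips]
  = (149/195)    [539 ≡ 149 mod 195]
  = (195/149)    [QR: 149 ≡ 1 mod 4, sign kept]
  = (46/149)    [195 ≡ 46 mod 149]
  = -(23/149)    [149 ≡ 5 mod 8 ⇒ (2/149) = -1]
  = -(149/23)    [QR: 149 ≡ 1 mod 4, sign kept]
  = -(11/23)    [149 ≡ 11 mod 23]
  = (23/11)    [QR: both ≡ 3 mod 4, sign flips]
  = (1/11)    [23 ≡ 1 mod 11]
  = 1    [(1/11) = 1]
Product: (-1)·(1) = -1.

-1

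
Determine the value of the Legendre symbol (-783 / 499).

1

Reduce the numerator: -783 ≡ 215 (mod 499), so (-783 / 499) = (215 / 499).
Both 215 ≡ 3 and 499 ≡ 3 (mod 4), so reciprocity gives (215 / 499) = -(499 / 215). Reduce: 499 ≡ 69 (mod 215). Now have -(69 / 215).
69 ≡ 1 (mod 4), so quadratic reciprocity gives (69 / 215) = (215 / 69). Reduce: 215 ≡ 8 (mod 69). Now have -(8 / 69).
Factor out 2: 8 = 2^3. Since 69 ≡ 5 (mod 8), (2 / 69) = -1, and (2 / 69)^3 = -1. Now have (1 / 69).
(1 / 69) = 1. Collecting the sign factors: 1.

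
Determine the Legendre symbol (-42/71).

1

Pull out -1: (-42/71) = (-1/71)·(42/71). Since 71 ≡ 3 (mod 4), (-1/71) = -1. Now have -(42/71).
Factor out 2: 42 = 2·21. Since 71 ≡ 7 (mod 8), (2/71) = +1. Now have -(21/71).
21 ≡ 1 (mod 4), so quadratic reciprocity gives (21/71) = (71/21). Reduce: 71 ≡ 8 (mod 21). Now have -(8/21).
Factor out 2: 8 = 2^3. Since 21 ≡ 5 (mod 8), (2/21) = -1, and (2/21)^3 = -1. Now have (1/21).
(1/21) = 1. Collecting the sign factors: 1.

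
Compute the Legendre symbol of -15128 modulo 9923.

1

(-15128/9923)
  = (4718/9923)    [-15128 ≡ 4718 mod 9923]
  = -(2359/9923)    [9923 ≡ 3 mod 8 ⇒ (2/9923) = -1]
  = (9923/2359)    [QR: both ≡ 3 mod 4, sign flips]
  = (487/2359)    [9923 ≡ 487 mod 2359]
  = -(2359/487)    [QR: both ≡ 3 mod 4, sign flips]
  = -(411/487)    [2359 ≡ 411 mod 487]
  = (487/411)    [QR: both ≡ 3 mod 4, sign flips]
  = (76/411)    [487 ≡ 76 mod 411]
  = (19/411)    [411 ≡ 3 mod 8 ⇒ (2/411)^2 = +1]
  = -(411/19)    [QR: both ≡ 3 mod 4, sign flips]
  = -(12/19)    [411 ≡ 12 mod 19]
  = -(3/19)    [19 ≡ 3 mod 8 ⇒ (2/19)^2 = +1]
  = (19/3)    [QR: both ≡ 3 mod 4, sign flips]
  = (1/3)    [19 ≡ 1 mod 3]
  = 1    [(1/3) = 1]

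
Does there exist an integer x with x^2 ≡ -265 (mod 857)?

no

Pull out -1: (-265/857) = (-1/857)·(265/857). Since 857 ≡ 1 (mod 4), (-1/857) = +1. Now have (265/857).
265 ≡ 1 (mod 4), so quadratic reciprocity gives (265/857) = (857/265). Reduce: 857 ≡ 62 (mod 265). Now have (62/265).
Factor out 2: 62 = 2·31. Since 265 ≡ 1 (mod 8), (2/265) = +1. Now have (31/265).
265 ≡ 1 (mod 4), so quadratic reciprocity gives (31/265) = (265/31). Reduce: 265 ≡ 17 (mod 31). Now have (17/31).
17 ≡ 1 (mod 4), so quadratic reciprocity gives (17/31) = (31/17). Reduce: 31 ≡ 14 (mod 17). Now have (14/17).
Factor out 2: 14 = 2·7. Since 17 ≡ 1 (mod 8), (2/17) = +1. Now have (7/17).
17 ≡ 1 (mod 4), so quadratic reciprocity gives (7/17) = (17/7). Reduce: 17 ≡ 3 (mod 7). Now have (3/7).
Both 3 ≡ 3 and 7 ≡ 3 (mod 4), so reciprocity gives (3/7) = -(7/3). Reduce: 7 ≡ 1 (mod 3). Now have -(1/3).
(1/3) = 1. Collecting the sign factors: -1.
The Legendre symbol is -1, so x^2 ≡ -265 (mod 857) has no solution.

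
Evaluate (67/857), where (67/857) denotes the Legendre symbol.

(67/857)
  = (857/67)    [QR: 857 ≡ 1 mod 4, sign kept]
  = (53/67)    [857 ≡ 53 mod 67]
  = (67/53)    [QR: 53 ≡ 1 mod 4, sign kept]
  = (14/53)    [67 ≡ 14 mod 53]
  = -(7/53)    [53 ≡ 5 mod 8 ⇒ (2/53) = -1]
  = -(53/7)    [QR: 53 ≡ 1 mod 4, sign kept]
  = -(4/7)    [53 ≡ 4 mod 7]
  = -(1/7)    [7 ≡ 7 mod 8 ⇒ (2/7)^2 = +1]
  = -1    [(1/7) = 1]

-1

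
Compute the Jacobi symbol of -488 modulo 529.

Reduce the numerator: -488 ≡ 41 (mod 529), so (-488|529) = (41|529).
41 ≡ 1 (mod 4), so quadratic reciprocity gives (41|529) = (529|41). Reduce: 529 ≡ 37 (mod 41). Now have (37|41).
37 ≡ 1 (mod 4), so quadratic reciprocity gives (37|41) = (41|37). Reduce: 41 ≡ 4 (mod 37). Now have (4|37).
Factor out 2: 4 = 2^2. Since 37 ≡ 5 (mod 8), (2|37) = -1, and (2|37)^2 = +1. Now have (1|37).
(1|37) = 1. Collecting the sign factors: 1.

1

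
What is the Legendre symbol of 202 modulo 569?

1

(202/569)
  = (101/569)    [569 ≡ 1 mod 8 ⇒ (2/569) = +1]
  = (569/101)    [QR: 101 ≡ 1 mod 4, sign kept]
  = (64/101)    [569 ≡ 64 mod 101]
  = (1/101)    [101 ≡ 5 mod 8 ⇒ (2/101)^6 = +1]
  = 1    [(1/101) = 1]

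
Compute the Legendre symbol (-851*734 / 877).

1

By multiplicativity, (-851·734 / 877) = (-851 / 877)·(734 / 877).
First factor (-851 / 877):
Reduce the numerator: -851 ≡ 26 (mod 877), so (-851 / 877) = (26 / 877).
Factor out 2: 26 = 2·13. Since 877 ≡ 5 (mod 8), (2 / 877) = -1. Now have -(13 / 877).
13 ≡ 1 (mod 4), so quadratic reciprocity gives (13 / 877) = (877 / 13). Reduce: 877 ≡ 6 (mod 13). Now have -(6 / 13).
Factor out 2: 6 = 2·3. Since 13 ≡ 5 (mod 8), (2 / 13) = -1. Now have (3 / 13).
13 ≡ 1 (mod 4), so quadratic reciprocity gives (3 / 13) = (13 / 3). Reduce: 13 ≡ 1 (mod 3). Now have (1 / 3).
(1 / 3) = 1. Collecting the sign factors: 1.
Second factor (734 / 877):
Factor out 2: 734 = 2·367. Since 877 ≡ 5 (mod 8), (2 / 877) = -1. Now have -(367 / 877).
877 ≡ 1 (mod 4), so quadratic reciprocity gives (367 / 877) = (877 / 367). Reduce: 877 ≡ 143 (mod 367). Now have -(143 / 367).
Both 143 ≡ 3 and 367 ≡ 3 (mod 4), so reciprocity gives (143 / 367) = -(367 / 143). Reduce: 367 ≡ 81 (mod 143). Now have (81 / 143).
81 ≡ 1 (mod 4), so quadratic reciprocity gives (81 / 143) = (143 / 81). Reduce: 143 ≡ 62 (mod 81). Now have (62 / 81).
Factor out 2: 62 = 2·31. Since 81 ≡ 1 (mod 8), (2 / 81) = +1. Now have (31 / 81).
81 ≡ 1 (mod 4), so quadratic reciprocity gives (31 / 81) = (81 / 31). Reduce: 81 ≡ 19 (mod 31). Now have (19 / 31).
Both 19 ≡ 3 and 31 ≡ 3 (mod 4), so reciprocity gives (19 / 31) = -(31 / 19). Reduce: 31 ≡ 12 (mod 19). Now have -(12 / 19).
Factor out 2: 12 = 2^2·3. Since 19 ≡ 3 (mod 8), (2 / 19) = -1, and (2 / 19)^2 = +1. Now have -(3 / 19).
Both 3 ≡ 3 and 19 ≡ 3 (mod 4), so reciprocity gives (3 / 19) = -(19 / 3). Reduce: 19 ≡ 1 (mod 3). Now have (1 / 3).
(1 / 3) = 1. Collecting the sign factors: 1.
Product: (1)·(1) = 1.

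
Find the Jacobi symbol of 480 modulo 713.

(480 / 713)
  = (15 / 713)    [713 ≡ 1 mod 8 ⇒ (2 / 713)^5 = +1]
  = (713 / 15)    [QR: 713 ≡ 1 mod 4, sign kept]
  = (8 / 15)    [713 ≡ 8 mod 15]
  = (1 / 15)    [15 ≡ 7 mod 8 ⇒ (2 / 15)^3 = +1]
  = 1    [(1 / 15) = 1]

1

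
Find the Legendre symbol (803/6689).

6689 ≡ 1 (mod 4), so quadratic reciprocity gives (803/6689) = (6689/803). Reduce: 6689 ≡ 265 (mod 803). Now have (265/803).
265 ≡ 1 (mod 4), so quadratic reciprocity gives (265/803) = (803/265). Reduce: 803 ≡ 8 (mod 265). Now have (8/265).
Factor out 2: 8 = 2^3. Since 265 ≡ 1 (mod 8), (2/265) = +1, and (2/265)^3 = +1. Now have (1/265).
(1/265) = 1. Collecting the sign factors: 1.

1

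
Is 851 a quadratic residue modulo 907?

no

(851/907)
  = -(907/851)    [QR: both ≡ 3 mod 4, sign flips]
  = -(56/851)    [907 ≡ 56 mod 851]
  = (7/851)    [851 ≡ 3 mod 8 ⇒ (2/851)^3 = -1]
  = -(851/7)    [QR: both ≡ 3 mod 4, sign flips]
  = -(4/7)    [851 ≡ 4 mod 7]
  = -(1/7)    [7 ≡ 7 mod 8 ⇒ (2/7)^2 = +1]
  = -1    [(1/7) = 1]
The Legendre symbol is -1, so x^2 ≡ 851 (mod 907) has no solution.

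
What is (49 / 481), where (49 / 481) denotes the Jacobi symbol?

1

(49 / 481)
  = (481 / 49)    [QR: 49 ≡ 1 mod 4, sign kept]
  = (40 / 49)    [481 ≡ 40 mod 49]
  = (5 / 49)    [49 ≡ 1 mod 8 ⇒ (2 / 49)^3 = +1]
  = (49 / 5)    [QR: 5 ≡ 1 mod 4, sign kept]
  = (4 / 5)    [49 ≡ 4 mod 5]
  = (1 / 5)    [5 ≡ 5 mod 8 ⇒ (2 / 5)^2 = +1]
  = 1    [(1 / 5) = 1]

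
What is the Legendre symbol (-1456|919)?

Pull out -1: (-1456|919) = (-1|919)·(1456|919). Since 919 ≡ 3 (mod 4), (-1|919) = -1. Now have -(1456|919).
Reduce the numerator: 1456 ≡ 537 (mod 919), so (1456|919) = (537|919).
537 ≡ 1 (mod 4), so quadratic reciprocity gives (537|919) = (919|537). Reduce: 919 ≡ 382 (mod 537). Now have -(382|537).
Factor out 2: 382 = 2·191. Since 537 ≡ 1 (mod 8), (2|537) = +1. Now have -(191|537).
537 ≡ 1 (mod 4), so quadratic reciprocity gives (191|537) = (537|191). Reduce: 537 ≡ 155 (mod 191). Now have -(155|191).
Both 155 ≡ 3 and 191 ≡ 3 (mod 4), so reciprocity gives (155|191) = -(191|155). Reduce: 191 ≡ 36 (mod 155). Now have (36|155).
Factor out 2: 36 = 2^2·9. Since 155 ≡ 3 (mod 8), (2|155) = -1, and (2|155)^2 = +1. Now have (9|155).
9 ≡ 1 (mod 4), so quadratic reciprocity gives (9|155) = (155|9). Reduce: 155 ≡ 2 (mod 9). Now have (2|9).
Factor out 2: 2 = 2. Since 9 ≡ 1 (mod 8), (2|9) = +1. Now have (1|9).
(1|9) = 1. Collecting the sign factors: 1.

1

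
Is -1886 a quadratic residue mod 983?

(-1886/983)
  = -(1886/983)    [983 ≡ 3 mod 4 ⇒ (-1/983) = -1]
  = -(903/983)    [1886 ≡ 903 mod 983]
  = (983/903)    [QR: both ≡ 3 mod 4, sign flips]
  = (80/903)    [983 ≡ 80 mod 903]
  = (5/903)    [903 ≡ 7 mod 8 ⇒ (2/903)^4 = +1]
  = (903/5)    [QR: 5 ≡ 1 mod 4, sign kept]
  = (3/5)    [903 ≡ 3 mod 5]
  = (5/3)    [QR: 5 ≡ 1 mod 4, sign kept]
  = (2/3)    [5 ≡ 2 mod 3]
  = -(1/3)    [3 ≡ 3 mod 8 ⇒ (2/3) = -1]
  = -1    [(1/3) = 1]
(-1886/983) = -1, and 983 is prime, so -1886 is not a quadratic residue mod 983.

no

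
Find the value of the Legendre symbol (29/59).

1

(29/59)
  = (59/29)    [QR: 29 ≡ 1 mod 4, sign kept]
  = (1/29)    [59 ≡ 1 mod 29]
  = 1    [(1/29) = 1]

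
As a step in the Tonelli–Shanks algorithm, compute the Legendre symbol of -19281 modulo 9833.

(-19281|9833)
  = (385|9833)    [-19281 ≡ 385 mod 9833]
  = (9833|385)    [QR: 385 ≡ 1 mod 4, sign kept]
  = (208|385)    [9833 ≡ 208 mod 385]
  = (13|385)    [385 ≡ 1 mod 8 ⇒ (2|385)^4 = +1]
  = (385|13)    [QR: 13 ≡ 1 mod 4, sign kept]
  = (8|13)    [385 ≡ 8 mod 13]
  = -(1|13)    [13 ≡ 5 mod 8 ⇒ (2|13)^3 = -1]
  = -1    [(1|13) = 1]

-1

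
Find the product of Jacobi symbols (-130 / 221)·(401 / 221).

0

By multiplicativity, (-130·401 / 221) = (-130 / 221)·(401 / 221).
First factor (-130 / 221):
Reduce the numerator: -130 ≡ 91 (mod 221), so (-130 / 221) = (91 / 221).
221 ≡ 1 (mod 4), so quadratic reciprocity gives (91 / 221) = (221 / 91). Reduce: 221 ≡ 39 (mod 91). Now have (39 / 91).
Both 39 ≡ 3 and 91 ≡ 3 (mod 4), so reciprocity gives (39 / 91) = -(91 / 39). Reduce: 91 ≡ 13 (mod 39). Now have -(13 / 39).
13 ≡ 1 (mod 4), so quadratic reciprocity gives (13 / 39) = (39 / 13). Reduce: 39 ≡ 0 (mod 13). Now have -(0 / 13).
The numerator is now 0 with denominator 13 > 1: the symbol is 0.
Second factor (401 / 221):
Reduce the numerator: 401 ≡ 180 (mod 221), so (401 / 221) = (180 / 221).
Factor out 2: 180 = 2^2·45. Since 221 ≡ 5 (mod 8), (2 / 221) = -1, and (2 / 221)^2 = +1. Now have (45 / 221).
45 ≡ 1 (mod 4), so quadratic reciprocity gives (45 / 221) = (221 / 45). Reduce: 221 ≡ 41 (mod 45). Now have (41 / 45).
41 ≡ 1 (mod 4), so quadratic reciprocity gives (41 / 45) = (45 / 41). Reduce: 45 ≡ 4 (mod 41). Now have (4 / 41).
Factor out 2: 4 = 2^2. Since 41 ≡ 1 (mod 8), (2 / 41) = +1, and (2 / 41)^2 = +1. Now have (1 / 41).
(1 / 41) = 1. Collecting the sign factors: 1.
Product: (0)·(1) = 0.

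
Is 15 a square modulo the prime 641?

(15/641)
  = (641/15)    [QR: 641 ≡ 1 mod 4, sign kept]
  = (11/15)    [641 ≡ 11 mod 15]
  = -(15/11)    [QR: both ≡ 3 mod 4, sign flips]
  = -(4/11)    [15 ≡ 4 mod 11]
  = -(1/11)    [11 ≡ 3 mod 8 ⇒ (2/11)^2 = +1]
  = -1    [(1/11) = 1]
The Legendre symbol is -1, so x^2 ≡ 15 (mod 641) has no solution.

no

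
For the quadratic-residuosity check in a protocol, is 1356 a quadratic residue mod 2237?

yes

Factor out 2: 1356 = 2^2·339. Since 2237 ≡ 5 (mod 8), (2|2237) = -1, and (2|2237)^2 = +1. Now have (339|2237).
2237 ≡ 1 (mod 4), so quadratic reciprocity gives (339|2237) = (2237|339). Reduce: 2237 ≡ 203 (mod 339). Now have (203|339).
Both 203 ≡ 3 and 339 ≡ 3 (mod 4), so reciprocity gives (203|339) = -(339|203). Reduce: 339 ≡ 136 (mod 203). Now have -(136|203).
Factor out 2: 136 = 2^3·17. Since 203 ≡ 3 (mod 8), (2|203) = -1, and (2|203)^3 = -1. Now have (17|203).
17 ≡ 1 (mod 4), so quadratic reciprocity gives (17|203) = (203|17). Reduce: 203 ≡ 16 (mod 17). Now have (16|17).
Factor out 2: 16 = 2^4. Since 17 ≡ 1 (mod 8), (2|17) = +1, and (2|17)^4 = +1. Now have (1|17).
(1|17) = 1. Collecting the sign factors: 1.
The Legendre symbol is 1, so x^2 ≡ 1356 (mod 2237) has solution.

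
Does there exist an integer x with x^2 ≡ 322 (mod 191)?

no

(322/191)
  = (131/191)    [322 ≡ 131 mod 191]
  = -(191/131)    [QR: both ≡ 3 mod 4, sign flips]
  = -(60/131)    [191 ≡ 60 mod 131]
  = -(15/131)    [131 ≡ 3 mod 8 ⇒ (2/131)^2 = +1]
  = (131/15)    [QR: both ≡ 3 mod 4, sign flips]
  = (11/15)    [131 ≡ 11 mod 15]
  = -(15/11)    [QR: both ≡ 3 mod 4, sign flips]
  = -(4/11)    [15 ≡ 4 mod 11]
  = -(1/11)    [11 ≡ 3 mod 8 ⇒ (2/11)^2 = +1]
  = -1    [(1/11) = 1]
(322/191) = -1, and 191 is prime, so 322 is not a quadratic residue mod 191.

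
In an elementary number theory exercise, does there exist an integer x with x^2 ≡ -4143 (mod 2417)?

Pull out -1: (-4143/2417) = (-1/2417)·(4143/2417). Since 2417 ≡ 1 (mod 4), (-1/2417) = +1. Now have (4143/2417).
Reduce the numerator: 4143 ≡ 1726 (mod 2417), so (4143/2417) = (1726/2417).
Factor out 2: 1726 = 2·863. Since 2417 ≡ 1 (mod 8), (2/2417) = +1. Now have (863/2417).
2417 ≡ 1 (mod 4), so quadratic reciprocity gives (863/2417) = (2417/863). Reduce: 2417 ≡ 691 (mod 863). Now have (691/863).
Both 691 ≡ 3 and 863 ≡ 3 (mod 4), so reciprocity gives (691/863) = -(863/691). Reduce: 863 ≡ 172 (mod 691). Now have -(172/691).
Factor out 2: 172 = 2^2·43. Since 691 ≡ 3 (mod 8), (2/691) = -1, and (2/691)^2 = +1. Now have -(43/691).
Both 43 ≡ 3 and 691 ≡ 3 (mod 4), so reciprocity gives (43/691) = -(691/43). Reduce: 691 ≡ 3 (mod 43). Now have (3/43).
Both 3 ≡ 3 and 43 ≡ 3 (mod 4), so reciprocity gives (3/43) = -(43/3). Reduce: 43 ≡ 1 (mod 3). Now have -(1/3).
(1/3) = 1. Collecting the sign factors: -1.
The Legendre symbol is -1, so x^2 ≡ -4143 (mod 2417) has no solution.

no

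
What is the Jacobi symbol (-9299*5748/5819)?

By multiplicativity, (-9299·5748/5819) = (-9299/5819)·(5748/5819).
First factor (-9299/5819):
Pull out -1: (-9299/5819) = (-1/5819)·(9299/5819). Since 5819 ≡ 3 (mod 4), (-1/5819) = -1. Now have -(9299/5819).
Reduce the numerator: 9299 ≡ 3480 (mod 5819), so (9299/5819) = (3480/5819).
Factor out 2: 3480 = 2^3·435. Since 5819 ≡ 3 (mod 8), (2/5819) = -1, and (2/5819)^3 = -1. Now have (435/5819).
Both 435 ≡ 3 and 5819 ≡ 3 (mod 4), so reciprocity gives (435/5819) = -(5819/435). Reduce: 5819 ≡ 164 (mod 435). Now have -(164/435).
Factor out 2: 164 = 2^2·41. Since 435 ≡ 3 (mod 8), (2/435) = -1, and (2/435)^2 = +1. Now have -(41/435).
41 ≡ 1 (mod 4), so quadratic reciprocity gives (41/435) = (435/41). Reduce: 435 ≡ 25 (mod 41). Now have -(25/41).
25 ≡ 1 (mod 4), so quadratic reciprocity gives (25/41) = (41/25). Reduce: 41 ≡ 16 (mod 25). Now have -(16/25).
Factor out 2: 16 = 2^4. Since 25 ≡ 1 (mod 8), (2/25) = +1, and (2/25)^4 = +1. Now have -(1/25).
(1/25) = 1. Collecting the sign factors: -1.
Second factor (5748/5819):
Factor out 2: 5748 = 2^2·1437. Since 5819 ≡ 3 (mod 8), (2/5819) = -1, and (2/5819)^2 = +1. Now have (1437/5819).
1437 ≡ 1 (mod 4), so quadratic reciprocity gives (1437/5819) = (5819/1437). Reduce: 5819 ≡ 71 (mod 1437). Now have (71/1437).
1437 ≡ 1 (mod 4), so quadratic reciprocity gives (71/1437) = (1437/71). Reduce: 1437 ≡ 17 (mod 71). Now have (17/71).
17 ≡ 1 (mod 4), so quadratic reciprocity gives (17/71) = (71/17). Reduce: 71 ≡ 3 (mod 17). Now have (3/17).
17 ≡ 1 (mod 4), so quadratic reciprocity gives (3/17) = (17/3). Reduce: 17 ≡ 2 (mod 3). Now have (2/3).
Factor out 2: 2 = 2. Since 3 ≡ 3 (mod 8), (2/3) = -1. Now have -(1/3).
(1/3) = 1. Collecting the sign factors: -1.
Product: (-1)·(-1) = 1.

1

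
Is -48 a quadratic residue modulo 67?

yes

(-48/67)
  = -(48/67)    [67 ≡ 3 mod 4 ⇒ (-1/67) = -1]
  = -(3/67)    [67 ≡ 3 mod 8 ⇒ (2/67)^4 = +1]
  = (67/3)    [QR: both ≡ 3 mod 4, sign flips]
  = (1/3)    [67 ≡ 1 mod 3]
  = 1    [(1/3) = 1]
The Legendre symbol is 1, so x^2 ≡ -48 (mod 67) has solution.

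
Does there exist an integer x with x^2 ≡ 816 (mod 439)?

yes

(816/439)
  = (377/439)    [816 ≡ 377 mod 439]
  = (439/377)    [QR: 377 ≡ 1 mod 4, sign kept]
  = (62/377)    [439 ≡ 62 mod 377]
  = (31/377)    [377 ≡ 1 mod 8 ⇒ (2/377) = +1]
  = (377/31)    [QR: 377 ≡ 1 mod 4, sign kept]
  = (5/31)    [377 ≡ 5 mod 31]
  = (31/5)    [QR: 5 ≡ 1 mod 4, sign kept]
  = (1/5)    [31 ≡ 1 mod 5]
  = 1    [(1/5) = 1]
The Legendre symbol is 1, so x^2 ≡ 816 (mod 439) has solution.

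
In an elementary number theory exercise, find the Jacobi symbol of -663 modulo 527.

0

Reduce the numerator: -663 ≡ 391 (mod 527), so (-663 / 527) = (391 / 527).
Both 391 ≡ 3 and 527 ≡ 3 (mod 4), so reciprocity gives (391 / 527) = -(527 / 391). Reduce: 527 ≡ 136 (mod 391). Now have -(136 / 391).
Factor out 2: 136 = 2^3·17. Since 391 ≡ 7 (mod 8), (2 / 391) = +1, and (2 / 391)^3 = +1. Now have -(17 / 391).
17 ≡ 1 (mod 4), so quadratic reciprocity gives (17 / 391) = (391 / 17). Reduce: 391 ≡ 0 (mod 17). Now have -(0 / 17).
The numerator is now 0 with denominator 17 > 1: the symbol is 0.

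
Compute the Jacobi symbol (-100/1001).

1

Reduce the numerator: -100 ≡ 901 (mod 1001), so (-100/1001) = (901/1001).
901 ≡ 1 (mod 4), so quadratic reciprocity gives (901/1001) = (1001/901). Reduce: 1001 ≡ 100 (mod 901). Now have (100/901).
Factor out 2: 100 = 2^2·25. Since 901 ≡ 5 (mod 8), (2/901) = -1, and (2/901)^2 = +1. Now have (25/901).
25 ≡ 1 (mod 4), so quadratic reciprocity gives (25/901) = (901/25). Reduce: 901 ≡ 1 (mod 25). Now have (1/25).
(1/25) = 1. Collecting the sign factors: 1.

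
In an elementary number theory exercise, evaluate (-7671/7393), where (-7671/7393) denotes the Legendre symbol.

-1

(-7671/7393)
  = (7671/7393)    [7393 ≡ 1 mod 4 ⇒ (-1/7393) = +1]
  = (278/7393)    [7671 ≡ 278 mod 7393]
  = (139/7393)    [7393 ≡ 1 mod 8 ⇒ (2/7393) = +1]
  = (7393/139)    [QR: 7393 ≡ 1 mod 4, sign kept]
  = (26/139)    [7393 ≡ 26 mod 139]
  = -(13/139)    [139 ≡ 3 mod 8 ⇒ (2/139) = -1]
  = -(139/13)    [QR: 13 ≡ 1 mod 4, sign kept]
  = -(9/13)    [139 ≡ 9 mod 13]
  = -(13/9)    [QR: 9 ≡ 1 mod 4, sign kept]
  = -(4/9)    [13 ≡ 4 mod 9]
  = -(1/9)    [9 ≡ 1 mod 8 ⇒ (2/9)^2 = +1]
  = -1    [(1/9) = 1]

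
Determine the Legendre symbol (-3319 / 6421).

Pull out -1: (-3319 / 6421) = (-1 / 6421)·(3319 / 6421). Since 6421 ≡ 1 (mod 4), (-1 / 6421) = +1. Now have (3319 / 6421).
6421 ≡ 1 (mod 4), so quadratic reciprocity gives (3319 / 6421) = (6421 / 3319). Reduce: 6421 ≡ 3102 (mod 3319). Now have (3102 / 3319).
Factor out 2: 3102 = 2·1551. Since 3319 ≡ 7 (mod 8), (2 / 3319) = +1. Now have (1551 / 3319).
Both 1551 ≡ 3 and 3319 ≡ 3 (mod 4), so reciprocity gives (1551 / 3319) = -(3319 / 1551). Reduce: 3319 ≡ 217 (mod 1551). Now have -(217 / 1551).
217 ≡ 1 (mod 4), so quadratic reciprocity gives (217 / 1551) = (1551 / 217). Reduce: 1551 ≡ 32 (mod 217). Now have -(32 / 217).
Factor out 2: 32 = 2^5. Since 217 ≡ 1 (mod 8), (2 / 217) = +1, and (2 / 217)^5 = +1. Now have -(1 / 217).
(1 / 217) = 1. Collecting the sign factors: -1.

-1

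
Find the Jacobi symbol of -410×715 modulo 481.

0

By multiplicativity, (-410·715 / 481) = (-410 / 481)·(715 / 481).
First factor (-410 / 481):
Reduce the numerator: -410 ≡ 71 (mod 481), so (-410 / 481) = (71 / 481).
481 ≡ 1 (mod 4), so quadratic reciprocity gives (71 / 481) = (481 / 71). Reduce: 481 ≡ 55 (mod 71). Now have (55 / 71).
Both 55 ≡ 3 and 71 ≡ 3 (mod 4), so reciprocity gives (55 / 71) = -(71 / 55). Reduce: 71 ≡ 16 (mod 55). Now have -(16 / 55).
Factor out 2: 16 = 2^4. Since 55 ≡ 7 (mod 8), (2 / 55) = +1, and (2 / 55)^4 = +1. Now have -(1 / 55).
(1 / 55) = 1. Collecting the sign factors: -1.
Second factor (715 / 481):
Reduce the numerator: 715 ≡ 234 (mod 481), so (715 / 481) = (234 / 481).
Factor out 2: 234 = 2·117. Since 481 ≡ 1 (mod 8), (2 / 481) = +1. Now have (117 / 481).
117 ≡ 1 (mod 4), so quadratic reciprocity gives (117 / 481) = (481 / 117). Reduce: 481 ≡ 13 (mod 117). Now have (13 / 117).
13 ≡ 1 (mod 4), so quadratic reciprocity gives (13 / 117) = (117 / 13). Reduce: 117 ≡ 0 (mod 13). Now have (0 / 13).
The numerator is now 0 with denominator 13 > 1: the symbol is 0.
Product: (-1)·(0) = 0.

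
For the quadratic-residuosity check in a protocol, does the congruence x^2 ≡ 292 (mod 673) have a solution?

(292/673)
  = (73/673)    [673 ≡ 1 mod 8 ⇒ (2/673)^2 = +1]
  = (673/73)    [QR: 73 ≡ 1 mod 4, sign kept]
  = (16/73)    [673 ≡ 16 mod 73]
  = (1/73)    [73 ≡ 1 mod 8 ⇒ (2/73)^4 = +1]
  = 1    [(1/73) = 1]
The Legendre symbol is 1, so x^2 ≡ 292 (mod 673) has solution.

yes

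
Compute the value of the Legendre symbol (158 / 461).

Factor out 2: 158 = 2·79. Since 461 ≡ 5 (mod 8), (2 / 461) = -1. Now have -(79 / 461).
461 ≡ 1 (mod 4), so quadratic reciprocity gives (79 / 461) = (461 / 79). Reduce: 461 ≡ 66 (mod 79). Now have -(66 / 79).
Factor out 2: 66 = 2·33. Since 79 ≡ 7 (mod 8), (2 / 79) = +1. Now have -(33 / 79).
33 ≡ 1 (mod 4), so quadratic reciprocity gives (33 / 79) = (79 / 33). Reduce: 79 ≡ 13 (mod 33). Now have -(13 / 33).
13 ≡ 1 (mod 4), so quadratic reciprocity gives (13 / 33) = (33 / 13). Reduce: 33 ≡ 7 (mod 13). Now have -(7 / 13).
13 ≡ 1 (mod 4), so quadratic reciprocity gives (7 / 13) = (13 / 7). Reduce: 13 ≡ 6 (mod 7). Now have -(6 / 7).
Factor out 2: 6 = 2·3. Since 7 ≡ 7 (mod 8), (2 / 7) = +1. Now have -(3 / 7).
Both 3 ≡ 3 and 7 ≡ 3 (mod 4), so reciprocity gives (3 / 7) = -(7 / 3). Reduce: 7 ≡ 1 (mod 3). Now have (1 / 3).
(1 / 3) = 1. Collecting the sign factors: 1.

1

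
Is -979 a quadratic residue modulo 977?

yes

(-979/977)
  = (979/977)    [977 ≡ 1 mod 4 ⇒ (-1/977) = +1]
  = (2/977)    [979 ≡ 2 mod 977]
  = (1/977)    [977 ≡ 1 mod 8 ⇒ (2/977) = +1]
  = 1    [(1/977) = 1]
The Legendre symbol is 1, so x^2 ≡ -979 (mod 977) has solution.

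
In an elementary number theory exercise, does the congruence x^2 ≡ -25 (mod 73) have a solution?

(-25/73)
  = (25/73)    [73 ≡ 1 mod 4 ⇒ (-1/73) = +1]
  = (73/25)    [QR: 25 ≡ 1 mod 4, sign kept]
  = (23/25)    [73 ≡ 23 mod 25]
  = (25/23)    [QR: 25 ≡ 1 mod 4, sign kept]
  = (2/23)    [25 ≡ 2 mod 23]
  = (1/23)    [23 ≡ 7 mod 8 ⇒ (2/23) = +1]
  = 1    [(1/23) = 1]
The Legendre symbol is 1, so x^2 ≡ -25 (mod 73) has solution.

yes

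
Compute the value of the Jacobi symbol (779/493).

(779/493)
  = (286/493)    [779 ≡ 286 mod 493]
  = -(143/493)    [493 ≡ 5 mod 8 ⇒ (2/493) = -1]
  = -(493/143)    [QR: 493 ≡ 1 mod 4, sign kept]
  = -(64/143)    [493 ≡ 64 mod 143]
  = -(1/143)    [143 ≡ 7 mod 8 ⇒ (2/143)^6 = +1]
  = -1    [(1/143) = 1]

-1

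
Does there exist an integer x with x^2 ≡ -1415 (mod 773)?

no

(-1415/773)
  = (1415/773)    [773 ≡ 1 mod 4 ⇒ (-1/773) = +1]
  = (642/773)    [1415 ≡ 642 mod 773]
  = -(321/773)    [773 ≡ 5 mod 8 ⇒ (2/773) = -1]
  = -(773/321)    [QR: 321 ≡ 1 mod 4, sign kept]
  = -(131/321)    [773 ≡ 131 mod 321]
  = -(321/131)    [QR: 321 ≡ 1 mod 4, sign kept]
  = -(59/131)    [321 ≡ 59 mod 131]
  = (131/59)    [QR: both ≡ 3 mod 4, sign flips]
  = (13/59)    [131 ≡ 13 mod 59]
  = (59/13)    [QR: 13 ≡ 1 mod 4, sign kept]
  = (7/13)    [59 ≡ 7 mod 13]
  = (13/7)    [QR: 13 ≡ 1 mod 4, sign kept]
  = (6/7)    [13 ≡ 6 mod 7]
  = (3/7)    [7 ≡ 7 mod 8 ⇒ (2/7) = +1]
  = -(7/3)    [QR: both ≡ 3 mod 4, sign flips]
  = -(1/3)    [7 ≡ 1 mod 3]
  = -1    [(1/3) = 1]
(-1415/773) = -1, and 773 is prime, so -1415 is not a quadratic residue mod 773.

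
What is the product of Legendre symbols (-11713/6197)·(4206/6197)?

By multiplicativity, (-11713·4206/6197) = (-11713/6197)·(4206/6197).
First factor (-11713/6197):
Reduce the numerator: -11713 ≡ 681 (mod 6197), so (-11713/6197) = (681/6197).
681 ≡ 1 (mod 4), so quadratic reciprocity gives (681/6197) = (6197/681). Reduce: 6197 ≡ 68 (mod 681). Now have (68/681).
Factor out 2: 68 = 2^2·17. Since 681 ≡ 1 (mod 8), (2/681) = +1, and (2/681)^2 = +1. Now have (17/681).
17 ≡ 1 (mod 4), so quadratic reciprocity gives (17/681) = (681/17). Reduce: 681 ≡ 1 (mod 17). Now have (1/17).
(1/17) = 1. Collecting the sign factors: 1.
Second factor (4206/6197):
Factor out 2: 4206 = 2·2103. Since 6197 ≡ 5 (mod 8), (2/6197) = -1. Now have -(2103/6197).
6197 ≡ 1 (mod 4), so quadratic reciprocity gives (2103/6197) = (6197/2103). Reduce: 6197 ≡ 1991 (mod 2103). Now have -(1991/2103).
Both 1991 ≡ 3 and 2103 ≡ 3 (mod 4), so reciprocity gives (1991/2103) = -(2103/1991). Reduce: 2103 ≡ 112 (mod 1991). Now have (112/1991).
Factor out 2: 112 = 2^4·7. Since 1991 ≡ 7 (mod 8), (2/1991) = +1, and (2/1991)^4 = +1. Now have (7/1991).
Both 7 ≡ 3 and 1991 ≡ 3 (mod 4), so reciprocity gives (7/1991) = -(1991/7). Reduce: 1991 ≡ 3 (mod 7). Now have -(3/7).
Both 3 ≡ 3 and 7 ≡ 3 (mod 4), so reciprocity gives (3/7) = -(7/3). Reduce: 7 ≡ 1 (mod 3). Now have (1/3).
(1/3) = 1. Collecting the sign factors: 1.
Product: (1)·(1) = 1.

1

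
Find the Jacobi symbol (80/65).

0

Reduce the numerator: 80 ≡ 15 (mod 65), so (80/65) = (15/65).
65 ≡ 1 (mod 4), so quadratic reciprocity gives (15/65) = (65/15). Reduce: 65 ≡ 5 (mod 15). Now have (5/15).
5 ≡ 1 (mod 4), so quadratic reciprocity gives (5/15) = (15/5). Reduce: 15 ≡ 0 (mod 5). Now have (0/5).
The numerator is now 0 with denominator 5 > 1: the symbol is 0.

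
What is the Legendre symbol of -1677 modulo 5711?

1

Pull out -1: (-1677/5711) = (-1/5711)·(1677/5711). Since 5711 ≡ 3 (mod 4), (-1/5711) = -1. Now have -(1677/5711).
1677 ≡ 1 (mod 4), so quadratic reciprocity gives (1677/5711) = (5711/1677). Reduce: 5711 ≡ 680 (mod 1677). Now have -(680/1677).
Factor out 2: 680 = 2^3·85. Since 1677 ≡ 5 (mod 8), (2/1677) = -1, and (2/1677)^3 = -1. Now have (85/1677).
85 ≡ 1 (mod 4), so quadratic reciprocity gives (85/1677) = (1677/85). Reduce: 1677 ≡ 62 (mod 85). Now have (62/85).
Factor out 2: 62 = 2·31. Since 85 ≡ 5 (mod 8), (2/85) = -1. Now have -(31/85).
85 ≡ 1 (mod 4), so quadratic reciprocity gives (31/85) = (85/31). Reduce: 85 ≡ 23 (mod 31). Now have -(23/31).
Both 23 ≡ 3 and 31 ≡ 3 (mod 4), so reciprocity gives (23/31) = -(31/23). Reduce: 31 ≡ 8 (mod 23). Now have (8/23).
Factor out 2: 8 = 2^3. Since 23 ≡ 7 (mod 8), (2/23) = +1, and (2/23)^3 = +1. Now have (1/23).
(1/23) = 1. Collecting the sign factors: 1.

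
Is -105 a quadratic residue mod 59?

(-105/59)
  = -(105/59)    [59 ≡ 3 mod 4 ⇒ (-1/59) = -1]
  = -(46/59)    [105 ≡ 46 mod 59]
  = (23/59)    [59 ≡ 3 mod 8 ⇒ (2/59) = -1]
  = -(59/23)    [QR: both ≡ 3 mod 4, sign flips]
  = -(13/23)    [59 ≡ 13 mod 23]
  = -(23/13)    [QR: 13 ≡ 1 mod 4, sign kept]
  = -(10/13)    [23 ≡ 10 mod 13]
  = (5/13)    [13 ≡ 5 mod 8 ⇒ (2/13) = -1]
  = (13/5)    [QR: 5 ≡ 1 mod 4, sign kept]
  = (3/5)    [13 ≡ 3 mod 5]
  = (5/3)    [QR: 5 ≡ 1 mod 4, sign kept]
  = (2/3)    [5 ≡ 2 mod 3]
  = -(1/3)    [3 ≡ 3 mod 8 ⇒ (2/3) = -1]
  = -1    [(1/3) = 1]
(-105/59) = -1, and 59 is prime, so -105 is not a quadratic residue mod 59.

no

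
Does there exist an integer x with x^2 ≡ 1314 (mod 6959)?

yes

Factor out 2: 1314 = 2·657. Since 6959 ≡ 7 (mod 8), (2/6959) = +1. Now have (657/6959).
657 ≡ 1 (mod 4), so quadratic reciprocity gives (657/6959) = (6959/657). Reduce: 6959 ≡ 389 (mod 657). Now have (389/657).
389 ≡ 1 (mod 4), so quadratic reciprocity gives (389/657) = (657/389). Reduce: 657 ≡ 268 (mod 389). Now have (268/389).
Factor out 2: 268 = 2^2·67. Since 389 ≡ 5 (mod 8), (2/389) = -1, and (2/389)^2 = +1. Now have (67/389).
389 ≡ 1 (mod 4), so quadratic reciprocity gives (67/389) = (389/67). Reduce: 389 ≡ 54 (mod 67). Now have (54/67).
Factor out 2: 54 = 2·27. Since 67 ≡ 3 (mod 8), (2/67) = -1. Now have -(27/67).
Both 27 ≡ 3 and 67 ≡ 3 (mod 4), so reciprocity gives (27/67) = -(67/27). Reduce: 67 ≡ 13 (mod 27). Now have (13/27).
13 ≡ 1 (mod 4), so quadratic reciprocity gives (13/27) = (27/13). Reduce: 27 ≡ 1 (mod 13). Now have (1/13).
(1/13) = 1. Collecting the sign factors: 1.
(1314/6959) = 1, and 6959 is prime, so 1314 is a quadratic residue mod 6959.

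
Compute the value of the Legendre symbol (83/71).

(83/71)
  = (12/71)    [83 ≡ 12 mod 71]
  = (3/71)    [71 ≡ 7 mod 8 ⇒ (2/71)^2 = +1]
  = -(71/3)    [QR: both ≡ 3 mod 4, sign flips]
  = -(2/3)    [71 ≡ 2 mod 3]
  = (1/3)    [3 ≡ 3 mod 8 ⇒ (2/3) = -1]
  = 1    [(1/3) = 1]

1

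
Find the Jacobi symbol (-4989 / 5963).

1

Reduce the numerator: -4989 ≡ 974 (mod 5963), so (-4989 / 5963) = (974 / 5963).
Factor out 2: 974 = 2·487. Since 5963 ≡ 3 (mod 8), (2 / 5963) = -1. Now have -(487 / 5963).
Both 487 ≡ 3 and 5963 ≡ 3 (mod 4), so reciprocity gives (487 / 5963) = -(5963 / 487). Reduce: 5963 ≡ 119 (mod 487). Now have (119 / 487).
Both 119 ≡ 3 and 487 ≡ 3 (mod 4), so reciprocity gives (119 / 487) = -(487 / 119). Reduce: 487 ≡ 11 (mod 119). Now have -(11 / 119).
Both 11 ≡ 3 and 119 ≡ 3 (mod 4), so reciprocity gives (11 / 119) = -(119 / 11). Reduce: 119 ≡ 9 (mod 11). Now have (9 / 11).
9 ≡ 1 (mod 4), so quadratic reciprocity gives (9 / 11) = (11 / 9). Reduce: 11 ≡ 2 (mod 9). Now have (2 / 9).
Factor out 2: 2 = 2. Since 9 ≡ 1 (mod 8), (2 / 9) = +1. Now have (1 / 9).
(1 / 9) = 1. Collecting the sign factors: 1.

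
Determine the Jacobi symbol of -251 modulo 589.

-1

Pull out -1: (-251/589) = (-1/589)·(251/589). Since 589 ≡ 1 (mod 4), (-1/589) = +1. Now have (251/589).
589 ≡ 1 (mod 4), so quadratic reciprocity gives (251/589) = (589/251). Reduce: 589 ≡ 87 (mod 251). Now have (87/251).
Both 87 ≡ 3 and 251 ≡ 3 (mod 4), so reciprocity gives (87/251) = -(251/87). Reduce: 251 ≡ 77 (mod 87). Now have -(77/87).
77 ≡ 1 (mod 4), so quadratic reciprocity gives (77/87) = (87/77). Reduce: 87 ≡ 10 (mod 77). Now have -(10/77).
Factor out 2: 10 = 2·5. Since 77 ≡ 5 (mod 8), (2/77) = -1. Now have (5/77).
5 ≡ 1 (mod 4), so quadratic reciprocity gives (5/77) = (77/5). Reduce: 77 ≡ 2 (mod 5). Now have (2/5).
Factor out 2: 2 = 2. Since 5 ≡ 5 (mod 8), (2/5) = -1. Now have -(1/5).
(1/5) = 1. Collecting the sign factors: -1.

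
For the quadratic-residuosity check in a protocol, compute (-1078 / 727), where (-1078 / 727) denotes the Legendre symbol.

1

Pull out -1: (-1078 / 727) = (-1 / 727)·(1078 / 727). Since 727 ≡ 3 (mod 4), (-1 / 727) = -1. Now have -(1078 / 727).
Reduce the numerator: 1078 ≡ 351 (mod 727), so (1078 / 727) = (351 / 727).
Both 351 ≡ 3 and 727 ≡ 3 (mod 4), so reciprocity gives (351 / 727) = -(727 / 351). Reduce: 727 ≡ 25 (mod 351). Now have (25 / 351).
25 ≡ 1 (mod 4), so quadratic reciprocity gives (25 / 351) = (351 / 25). Reduce: 351 ≡ 1 (mod 25). Now have (1 / 25).
(1 / 25) = 1. Collecting the sign factors: 1.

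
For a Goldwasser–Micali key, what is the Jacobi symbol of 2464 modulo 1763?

1

Reduce the numerator: 2464 ≡ 701 (mod 1763), so (2464/1763) = (701/1763).
701 ≡ 1 (mod 4), so quadratic reciprocity gives (701/1763) = (1763/701). Reduce: 1763 ≡ 361 (mod 701). Now have (361/701).
361 ≡ 1 (mod 4), so quadratic reciprocity gives (361/701) = (701/361). Reduce: 701 ≡ 340 (mod 361). Now have (340/361).
Factor out 2: 340 = 2^2·85. Since 361 ≡ 1 (mod 8), (2/361) = +1, and (2/361)^2 = +1. Now have (85/361).
85 ≡ 1 (mod 4), so quadratic reciprocity gives (85/361) = (361/85). Reduce: 361 ≡ 21 (mod 85). Now have (21/85).
21 ≡ 1 (mod 4), so quadratic reciprocity gives (21/85) = (85/21). Reduce: 85 ≡ 1 (mod 21). Now have (1/21).
(1/21) = 1. Collecting the sign factors: 1.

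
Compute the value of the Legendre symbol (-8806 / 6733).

1

Reduce the numerator: -8806 ≡ 4660 (mod 6733), so (-8806 / 6733) = (4660 / 6733).
Factor out 2: 4660 = 2^2·1165. Since 6733 ≡ 5 (mod 8), (2 / 6733) = -1, and (2 / 6733)^2 = +1. Now have (1165 / 6733).
1165 ≡ 1 (mod 4), so quadratic reciprocity gives (1165 / 6733) = (6733 / 1165). Reduce: 6733 ≡ 908 (mod 1165). Now have (908 / 1165).
Factor out 2: 908 = 2^2·227. Since 1165 ≡ 5 (mod 8), (2 / 1165) = -1, and (2 / 1165)^2 = +1. Now have (227 / 1165).
1165 ≡ 1 (mod 4), so quadratic reciprocity gives (227 / 1165) = (1165 / 227). Reduce: 1165 ≡ 30 (mod 227). Now have (30 / 227).
Factor out 2: 30 = 2·15. Since 227 ≡ 3 (mod 8), (2 / 227) = -1. Now have -(15 / 227).
Both 15 ≡ 3 and 227 ≡ 3 (mod 4), so reciprocity gives (15 / 227) = -(227 / 15). Reduce: 227 ≡ 2 (mod 15). Now have (2 / 15).
Factor out 2: 2 = 2. Since 15 ≡ 7 (mod 8), (2 / 15) = +1. Now have (1 / 15).
(1 / 15) = 1. Collecting the sign factors: 1.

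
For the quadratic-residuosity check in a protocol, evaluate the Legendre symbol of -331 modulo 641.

-1

(-331/641)
  = (310/641)    [-331 ≡ 310 mod 641]
  = (155/641)    [641 ≡ 1 mod 8 ⇒ (2/641) = +1]
  = (641/155)    [QR: 641 ≡ 1 mod 4, sign kept]
  = (21/155)    [641 ≡ 21 mod 155]
  = (155/21)    [QR: 21 ≡ 1 mod 4, sign kept]
  = (8/21)    [155 ≡ 8 mod 21]
  = -(1/21)    [21 ≡ 5 mod 8 ⇒ (2/21)^3 = -1]
  = -1    [(1/21) = 1]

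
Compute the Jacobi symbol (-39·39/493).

1

By multiplicativity, (-39·39/493) = (-39/493)·(39/493).
First factor (-39/493):
Reduce the numerator: -39 ≡ 454 (mod 493), so (-39/493) = (454/493).
Factor out 2: 454 = 2·227. Since 493 ≡ 5 (mod 8), (2/493) = -1. Now have -(227/493).
493 ≡ 1 (mod 4), so quadratic reciprocity gives (227/493) = (493/227). Reduce: 493 ≡ 39 (mod 227). Now have -(39/227).
Both 39 ≡ 3 and 227 ≡ 3 (mod 4), so reciprocity gives (39/227) = -(227/39). Reduce: 227 ≡ 32 (mod 39). Now have (32/39).
Factor out 2: 32 = 2^5. Since 39 ≡ 7 (mod 8), (2/39) = +1, and (2/39)^5 = +1. Now have (1/39).
(1/39) = 1. Collecting the sign factors: 1.
Second factor (39/493):
493 ≡ 1 (mod 4), so quadratic reciprocity gives (39/493) = (493/39). Reduce: 493 ≡ 25 (mod 39). Now have (25/39).
25 ≡ 1 (mod 4), so quadratic reciprocity gives (25/39) = (39/25). Reduce: 39 ≡ 14 (mod 25). Now have (14/25).
Factor out 2: 14 = 2·7. Since 25 ≡ 1 (mod 8), (2/25) = +1. Now have (7/25).
25 ≡ 1 (mod 4), so quadratic reciprocity gives (7/25) = (25/7). Reduce: 25 ≡ 4 (mod 7). Now have (4/7).
Factor out 2: 4 = 2^2. Since 7 ≡ 7 (mod 8), (2/7) = +1, and (2/7)^2 = +1. Now have (1/7).
(1/7) = 1. Collecting the sign factors: 1.
Product: (1)·(1) = 1.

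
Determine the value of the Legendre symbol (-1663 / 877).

-1

(-1663 / 877)
  = (91 / 877)    [-1663 ≡ 91 mod 877]
  = (877 / 91)    [QR: 877 ≡ 1 mod 4, sign kept]
  = (58 / 91)    [877 ≡ 58 mod 91]
  = -(29 / 91)    [91 ≡ 3 mod 8 ⇒ (2 / 91) = -1]
  = -(91 / 29)    [QR: 29 ≡ 1 mod 4, sign kept]
  = -(4 / 29)    [91 ≡ 4 mod 29]
  = -(1 / 29)    [29 ≡ 5 mod 8 ⇒ (2 / 29)^2 = +1]
  = -1    [(1 / 29) = 1]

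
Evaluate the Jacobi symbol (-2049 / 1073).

1

Pull out -1: (-2049 / 1073) = (-1 / 1073)·(2049 / 1073). Since 1073 ≡ 1 (mod 4), (-1 / 1073) = +1. Now have (2049 / 1073).
Reduce the numerator: 2049 ≡ 976 (mod 1073), so (2049 / 1073) = (976 / 1073).
Factor out 2: 976 = 2^4·61. Since 1073 ≡ 1 (mod 8), (2 / 1073) = +1, and (2 / 1073)^4 = +1. Now have (61 / 1073).
61 ≡ 1 (mod 4), so quadratic reciprocity gives (61 / 1073) = (1073 / 61). Reduce: 1073 ≡ 36 (mod 61). Now have (36 / 61).
Factor out 2: 36 = 2^2·9. Since 61 ≡ 5 (mod 8), (2 / 61) = -1, and (2 / 61)^2 = +1. Now have (9 / 61).
9 ≡ 1 (mod 4), so quadratic reciprocity gives (9 / 61) = (61 / 9). Reduce: 61 ≡ 7 (mod 9). Now have (7 / 9).
9 ≡ 1 (mod 4), so quadratic reciprocity gives (7 / 9) = (9 / 7). Reduce: 9 ≡ 2 (mod 7). Now have (2 / 7).
Factor out 2: 2 = 2. Since 7 ≡ 7 (mod 8), (2 / 7) = +1. Now have (1 / 7).
(1 / 7) = 1. Collecting the sign factors: 1.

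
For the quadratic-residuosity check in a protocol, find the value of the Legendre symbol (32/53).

-1

Factor out 2: 32 = 2^5. Since 53 ≡ 5 (mod 8), (2/53) = -1, and (2/53)^5 = -1. Now have -(1/53).
(1/53) = 1. Collecting the sign factors: -1.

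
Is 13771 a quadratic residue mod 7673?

(13771/7673)
  = (6098/7673)    [13771 ≡ 6098 mod 7673]
  = (3049/7673)    [7673 ≡ 1 mod 8 ⇒ (2/7673) = +1]
  = (7673/3049)    [QR: 3049 ≡ 1 mod 4, sign kept]
  = (1575/3049)    [7673 ≡ 1575 mod 3049]
  = (3049/1575)    [QR: 3049 ≡ 1 mod 4, sign kept]
  = (1474/1575)    [3049 ≡ 1474 mod 1575]
  = (737/1575)    [1575 ≡ 7 mod 8 ⇒ (2/1575) = +1]
  = (1575/737)    [QR: 737 ≡ 1 mod 4, sign kept]
  = (101/737)    [1575 ≡ 101 mod 737]
  = (737/101)    [QR: 101 ≡ 1 mod 4, sign kept]
  = (30/101)    [737 ≡ 30 mod 101]
  = -(15/101)    [101 ≡ 5 mod 8 ⇒ (2/101) = -1]
  = -(101/15)    [QR: 101 ≡ 1 mod 4, sign kept]
  = -(11/15)    [101 ≡ 11 mod 15]
  = (15/11)    [QR: both ≡ 3 mod 4, sign flips]
  = (4/11)    [15 ≡ 4 mod 11]
  = (1/11)    [11 ≡ 3 mod 8 ⇒ (2/11)^2 = +1]
  = 1    [(1/11) = 1]
The Legendre symbol is 1, so x^2 ≡ 13771 (mod 7673) has solution.

yes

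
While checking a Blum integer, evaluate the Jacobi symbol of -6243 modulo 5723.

Reduce the numerator: -6243 ≡ 5203 (mod 5723), so (-6243/5723) = (5203/5723).
Both 5203 ≡ 3 and 5723 ≡ 3 (mod 4), so reciprocity gives (5203/5723) = -(5723/5203). Reduce: 5723 ≡ 520 (mod 5203). Now have -(520/5203).
Factor out 2: 520 = 2^3·65. Since 5203 ≡ 3 (mod 8), (2/5203) = -1, and (2/5203)^3 = -1. Now have (65/5203).
65 ≡ 1 (mod 4), so quadratic reciprocity gives (65/5203) = (5203/65). Reduce: 5203 ≡ 3 (mod 65). Now have (3/65).
65 ≡ 1 (mod 4), so quadratic reciprocity gives (3/65) = (65/3). Reduce: 65 ≡ 2 (mod 3). Now have (2/3).
Factor out 2: 2 = 2. Since 3 ≡ 3 (mod 8), (2/3) = -1. Now have -(1/3).
(1/3) = 1. Collecting the sign factors: -1.

-1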